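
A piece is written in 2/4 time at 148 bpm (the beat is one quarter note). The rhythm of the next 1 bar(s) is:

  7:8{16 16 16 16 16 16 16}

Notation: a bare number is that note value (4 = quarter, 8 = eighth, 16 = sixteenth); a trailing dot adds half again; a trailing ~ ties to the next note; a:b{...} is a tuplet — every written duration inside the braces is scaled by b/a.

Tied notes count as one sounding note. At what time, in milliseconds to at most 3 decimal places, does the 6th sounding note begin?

note 6 onset = 10/7b = 579.151ms

1. 0.0ms @ 0 + 115.83ms (2/7)
2. 115.83ms @ 2/7 + 115.83ms (2/7)
3. 231.66ms @ 4/7 + 115.83ms (2/7)
4. 347.49ms @ 6/7 + 115.83ms (2/7)
5. 463.32ms @ 8/7 + 115.83ms (2/7)
6. 579.151ms @ 10/7 + 115.83ms (2/7)
7. 694.981ms @ 12/7 + 115.83ms (2/7)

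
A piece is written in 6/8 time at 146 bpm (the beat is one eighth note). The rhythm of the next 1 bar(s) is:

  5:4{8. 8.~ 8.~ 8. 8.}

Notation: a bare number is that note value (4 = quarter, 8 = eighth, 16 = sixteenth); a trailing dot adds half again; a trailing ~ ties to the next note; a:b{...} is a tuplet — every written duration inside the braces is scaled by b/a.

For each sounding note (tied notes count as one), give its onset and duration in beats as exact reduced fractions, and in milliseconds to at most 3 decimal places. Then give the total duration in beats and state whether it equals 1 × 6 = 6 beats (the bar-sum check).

1) 0.0ms=0b +493.151ms=6/5b
2) 493.151ms=6/5b +1479.452ms=18/5b
3) 1972.603ms=24/5b +493.151ms=6/5b
Σ=6b of 6 (146bpm 6/8) — PASS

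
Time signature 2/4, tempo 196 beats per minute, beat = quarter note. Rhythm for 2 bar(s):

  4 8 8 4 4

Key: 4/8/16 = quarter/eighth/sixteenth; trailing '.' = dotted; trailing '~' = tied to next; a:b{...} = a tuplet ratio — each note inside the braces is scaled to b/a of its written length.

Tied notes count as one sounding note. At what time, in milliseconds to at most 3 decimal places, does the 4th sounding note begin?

1. 0.0ms @ 0 + 306.122ms (1)
2. 306.122ms @ 1 + 153.061ms (1/2)
3. 459.184ms @ 3/2 + 153.061ms (1/2)
4. 612.245ms @ 2 + 306.122ms (1)
5. 918.367ms @ 3 + 306.122ms (1)

note 4 onset = 2b = 612.245ms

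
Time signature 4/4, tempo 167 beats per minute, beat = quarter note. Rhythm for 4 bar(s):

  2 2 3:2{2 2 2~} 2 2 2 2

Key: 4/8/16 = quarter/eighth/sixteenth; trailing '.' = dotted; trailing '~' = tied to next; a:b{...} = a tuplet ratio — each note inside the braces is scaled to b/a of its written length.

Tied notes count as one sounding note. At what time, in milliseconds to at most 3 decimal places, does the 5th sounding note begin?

1. 0.0ms @ 0 + 718.563ms (2)
2. 718.563ms @ 2 + 718.563ms (2)
3. 1437.126ms @ 4 + 479.042ms (4/3)
4. 1916.168ms @ 16/3 + 479.042ms (4/3)
5. 2395.21ms @ 20/3 + 1197.605ms (10/3)
6. 3592.814ms @ 10 + 718.563ms (2)
7. 4311.377ms @ 12 + 718.563ms (2)
8. 5029.94ms @ 14 + 718.563ms (2)

note 5 onset = 20/3b = 2395.21ms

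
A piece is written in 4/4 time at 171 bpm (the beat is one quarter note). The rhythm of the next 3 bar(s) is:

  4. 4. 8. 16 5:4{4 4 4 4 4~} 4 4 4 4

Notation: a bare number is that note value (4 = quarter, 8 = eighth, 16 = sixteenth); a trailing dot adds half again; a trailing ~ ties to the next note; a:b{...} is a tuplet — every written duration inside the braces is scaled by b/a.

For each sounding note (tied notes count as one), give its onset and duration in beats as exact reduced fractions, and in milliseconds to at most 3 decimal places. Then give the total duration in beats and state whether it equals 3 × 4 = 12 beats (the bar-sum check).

1) 0.0ms=0b +526.316ms=3/2b
2) 526.316ms=3/2b +526.316ms=3/2b
3) 1052.632ms=3b +263.158ms=3/4b
4) 1315.789ms=15/4b +87.719ms=1/4b
5) 1403.509ms=4b +280.702ms=4/5b
6) 1684.211ms=24/5b +280.702ms=4/5b
7) 1964.912ms=28/5b +280.702ms=4/5b
8) 2245.614ms=32/5b +280.702ms=4/5b
9) 2526.316ms=36/5b +631.579ms=9/5b
10) 3157.895ms=9b +350.877ms=1b
11) 3508.772ms=10b +350.877ms=1b
12) 3859.649ms=11b +350.877ms=1b
Σ=12b of 12 (171bpm 4/4) — PASS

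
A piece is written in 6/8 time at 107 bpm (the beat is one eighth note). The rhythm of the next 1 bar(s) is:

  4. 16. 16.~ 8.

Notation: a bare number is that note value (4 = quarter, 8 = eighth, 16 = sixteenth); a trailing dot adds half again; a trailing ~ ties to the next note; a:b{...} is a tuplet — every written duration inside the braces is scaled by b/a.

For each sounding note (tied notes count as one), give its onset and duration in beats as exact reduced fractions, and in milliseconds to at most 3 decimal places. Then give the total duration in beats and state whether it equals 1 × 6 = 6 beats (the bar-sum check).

1) 0.0ms=0b +1682.243ms=3b
2) 1682.243ms=3b +420.561ms=3/4b
3) 2102.804ms=15/4b +1261.682ms=9/4b
Σ=6b of 6 (107bpm 6/8) — PASS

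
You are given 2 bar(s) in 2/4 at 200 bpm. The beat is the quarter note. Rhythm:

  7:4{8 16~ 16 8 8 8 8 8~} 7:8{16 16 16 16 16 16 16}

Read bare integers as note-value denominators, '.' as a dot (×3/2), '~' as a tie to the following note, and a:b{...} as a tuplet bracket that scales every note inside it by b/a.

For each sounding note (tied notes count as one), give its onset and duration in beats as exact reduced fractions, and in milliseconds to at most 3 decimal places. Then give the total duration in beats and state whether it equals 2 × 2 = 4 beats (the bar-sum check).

1) 0.0ms=0b +85.714ms=2/7b
2) 85.714ms=2/7b +85.714ms=2/7b
3) 171.429ms=4/7b +85.714ms=2/7b
4) 257.143ms=6/7b +85.714ms=2/7b
5) 342.857ms=8/7b +85.714ms=2/7b
6) 428.571ms=10/7b +85.714ms=2/7b
7) 514.286ms=12/7b +171.429ms=4/7b
8) 685.714ms=16/7b +85.714ms=2/7b
9) 771.429ms=18/7b +85.714ms=2/7b
10) 857.143ms=20/7b +85.714ms=2/7b
11) 942.857ms=22/7b +85.714ms=2/7b
12) 1028.571ms=24/7b +85.714ms=2/7b
13) 1114.286ms=26/7b +85.714ms=2/7b
Σ=4b of 4 (200bpm 2/4) — PASS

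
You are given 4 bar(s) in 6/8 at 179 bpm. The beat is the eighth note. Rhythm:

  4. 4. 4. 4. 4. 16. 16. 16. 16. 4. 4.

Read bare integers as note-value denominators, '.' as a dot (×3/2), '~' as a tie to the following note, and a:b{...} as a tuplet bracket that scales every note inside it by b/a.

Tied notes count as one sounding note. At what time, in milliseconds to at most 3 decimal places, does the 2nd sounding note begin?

1. 0.0ms @ 0 + 1005.587ms (3)
2. 1005.587ms @ 3 + 1005.587ms (3)
3. 2011.173ms @ 6 + 1005.587ms (3)
4. 3016.76ms @ 9 + 1005.587ms (3)
5. 4022.346ms @ 12 + 1005.587ms (3)
6. 5027.933ms @ 15 + 251.397ms (3/4)
7. 5279.33ms @ 63/4 + 251.397ms (3/4)
8. 5530.726ms @ 33/2 + 251.397ms (3/4)
9. 5782.123ms @ 69/4 + 251.397ms (3/4)
10. 6033.52ms @ 18 + 1005.587ms (3)
11. 7039.106ms @ 21 + 1005.587ms (3)

note 2 onset = 3b = 1005.587ms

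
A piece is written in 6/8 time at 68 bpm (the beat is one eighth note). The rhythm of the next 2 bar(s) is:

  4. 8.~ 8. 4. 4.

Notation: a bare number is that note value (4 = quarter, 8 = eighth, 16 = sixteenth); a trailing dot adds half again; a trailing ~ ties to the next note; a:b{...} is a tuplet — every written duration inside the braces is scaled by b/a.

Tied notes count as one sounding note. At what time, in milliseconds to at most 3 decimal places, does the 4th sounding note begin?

note 4 onset = 9b = 7941.176ms

1. 0.0ms @ 0 + 2647.059ms (3)
2. 2647.059ms @ 3 + 2647.059ms (3)
3. 5294.118ms @ 6 + 2647.059ms (3)
4. 7941.176ms @ 9 + 2647.059ms (3)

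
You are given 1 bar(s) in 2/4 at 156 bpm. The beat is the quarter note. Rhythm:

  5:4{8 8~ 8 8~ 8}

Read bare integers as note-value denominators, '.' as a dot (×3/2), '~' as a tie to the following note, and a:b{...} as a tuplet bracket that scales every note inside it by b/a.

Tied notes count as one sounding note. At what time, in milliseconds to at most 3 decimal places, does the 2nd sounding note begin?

1. 0.0ms @ 0 + 153.846ms (2/5)
2. 153.846ms @ 2/5 + 307.692ms (4/5)
3. 461.538ms @ 6/5 + 307.692ms (4/5)

note 2 onset = 2/5b = 153.846ms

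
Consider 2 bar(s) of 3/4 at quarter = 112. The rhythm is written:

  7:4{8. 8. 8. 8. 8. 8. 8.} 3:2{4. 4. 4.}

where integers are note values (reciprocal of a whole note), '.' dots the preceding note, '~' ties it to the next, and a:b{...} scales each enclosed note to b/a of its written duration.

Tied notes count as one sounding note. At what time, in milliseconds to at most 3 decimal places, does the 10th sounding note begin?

1. 0.0ms @ 0 + 229.592ms (3/7)
2. 229.592ms @ 3/7 + 229.592ms (3/7)
3. 459.184ms @ 6/7 + 229.592ms (3/7)
4. 688.776ms @ 9/7 + 229.592ms (3/7)
5. 918.367ms @ 12/7 + 229.592ms (3/7)
6. 1147.959ms @ 15/7 + 229.592ms (3/7)
7. 1377.551ms @ 18/7 + 229.592ms (3/7)
8. 1607.143ms @ 3 + 535.714ms (1)
9. 2142.857ms @ 4 + 535.714ms (1)
10. 2678.571ms @ 5 + 535.714ms (1)

note 10 onset = 5b = 2678.571ms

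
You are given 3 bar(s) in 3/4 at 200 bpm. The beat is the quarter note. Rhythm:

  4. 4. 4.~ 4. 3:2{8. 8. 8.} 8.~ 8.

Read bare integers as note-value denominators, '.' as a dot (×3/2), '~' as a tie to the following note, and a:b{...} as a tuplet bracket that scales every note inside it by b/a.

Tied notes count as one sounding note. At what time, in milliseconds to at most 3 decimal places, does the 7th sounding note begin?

note 7 onset = 15/2b = 2250.0ms

1. 0.0ms @ 0 + 450.0ms (3/2)
2. 450.0ms @ 3/2 + 450.0ms (3/2)
3. 900.0ms @ 3 + 900.0ms (3)
4. 1800.0ms @ 6 + 150.0ms (1/2)
5. 1950.0ms @ 13/2 + 150.0ms (1/2)
6. 2100.0ms @ 7 + 150.0ms (1/2)
7. 2250.0ms @ 15/2 + 450.0ms (3/2)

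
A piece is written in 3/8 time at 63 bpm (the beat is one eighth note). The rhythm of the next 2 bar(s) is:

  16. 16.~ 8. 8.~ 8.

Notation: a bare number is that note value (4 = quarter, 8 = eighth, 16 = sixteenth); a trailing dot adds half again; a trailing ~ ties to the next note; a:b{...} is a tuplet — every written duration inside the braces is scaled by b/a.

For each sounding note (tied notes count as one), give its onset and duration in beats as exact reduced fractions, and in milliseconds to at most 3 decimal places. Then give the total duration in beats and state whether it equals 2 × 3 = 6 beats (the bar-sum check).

1) 0.0ms=0b +714.286ms=3/4b
2) 714.286ms=3/4b +2142.857ms=9/4b
3) 2857.143ms=3b +2857.143ms=3b
Σ=6b of 6 (63bpm 3/8) — PASS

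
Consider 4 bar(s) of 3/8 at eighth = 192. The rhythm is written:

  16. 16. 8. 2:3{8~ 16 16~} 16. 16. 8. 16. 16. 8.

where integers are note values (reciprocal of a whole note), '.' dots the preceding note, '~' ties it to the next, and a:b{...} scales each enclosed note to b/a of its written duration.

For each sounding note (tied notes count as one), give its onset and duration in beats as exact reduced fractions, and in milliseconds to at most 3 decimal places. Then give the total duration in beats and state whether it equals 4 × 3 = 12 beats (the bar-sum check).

1) 0.0ms=0b +234.375ms=3/4b
2) 234.375ms=3/4b +234.375ms=3/4b
3) 468.75ms=3/2b +468.75ms=3/2b
4) 937.5ms=3b +703.125ms=9/4b
5) 1640.625ms=21/4b +468.75ms=3/2b
6) 2109.375ms=27/4b +234.375ms=3/4b
7) 2343.75ms=15/2b +468.75ms=3/2b
8) 2812.5ms=9b +234.375ms=3/4b
9) 3046.875ms=39/4b +234.375ms=3/4b
10) 3281.25ms=21/2b +468.75ms=3/2b
Σ=12b of 12 (192bpm 3/8) — PASS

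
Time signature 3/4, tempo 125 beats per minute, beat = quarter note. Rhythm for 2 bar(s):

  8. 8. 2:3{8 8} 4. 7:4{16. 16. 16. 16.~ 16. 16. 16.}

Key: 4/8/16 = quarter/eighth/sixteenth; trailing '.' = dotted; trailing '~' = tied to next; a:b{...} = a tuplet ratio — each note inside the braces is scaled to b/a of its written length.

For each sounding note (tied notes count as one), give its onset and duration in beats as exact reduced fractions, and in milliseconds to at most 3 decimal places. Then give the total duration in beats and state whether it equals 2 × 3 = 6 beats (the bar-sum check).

1) 0.0ms=0b +360.0ms=3/4b
2) 360.0ms=3/4b +360.0ms=3/4b
3) 720.0ms=3/2b +360.0ms=3/4b
4) 1080.0ms=9/4b +360.0ms=3/4b
5) 1440.0ms=3b +720.0ms=3/2b
6) 2160.0ms=9/2b +102.857ms=3/14b
7) 2262.857ms=33/7b +102.857ms=3/14b
8) 2365.714ms=69/14b +102.857ms=3/14b
9) 2468.571ms=36/7b +205.714ms=3/7b
10) 2674.286ms=39/7b +102.857ms=3/14b
11) 2777.143ms=81/14b +102.857ms=3/14b
Σ=6b of 6 (125bpm 3/4) — PASS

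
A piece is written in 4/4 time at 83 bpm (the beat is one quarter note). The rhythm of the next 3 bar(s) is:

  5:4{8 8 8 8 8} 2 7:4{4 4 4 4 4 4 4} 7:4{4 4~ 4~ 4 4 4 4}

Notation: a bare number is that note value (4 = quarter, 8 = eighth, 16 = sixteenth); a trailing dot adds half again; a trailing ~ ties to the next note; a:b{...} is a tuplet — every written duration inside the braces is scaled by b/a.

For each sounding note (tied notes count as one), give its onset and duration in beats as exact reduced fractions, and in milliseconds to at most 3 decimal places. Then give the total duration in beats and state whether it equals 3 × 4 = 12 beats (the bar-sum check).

1) 0.0ms=0b +289.157ms=2/5b
2) 289.157ms=2/5b +289.157ms=2/5b
3) 578.313ms=4/5b +289.157ms=2/5b
4) 867.47ms=6/5b +289.157ms=2/5b
5) 1156.627ms=8/5b +289.157ms=2/5b
6) 1445.783ms=2b +1445.783ms=2b
7) 2891.566ms=4b +413.081ms=4/7b
8) 3304.647ms=32/7b +413.081ms=4/7b
9) 3717.728ms=36/7b +413.081ms=4/7b
10) 4130.809ms=40/7b +413.081ms=4/7b
11) 4543.89ms=44/7b +413.081ms=4/7b
12) 4956.971ms=48/7b +413.081ms=4/7b
13) 5370.052ms=52/7b +413.081ms=4/7b
14) 5783.133ms=8b +413.081ms=4/7b
15) 6196.213ms=60/7b +1239.243ms=12/7b
16) 7435.456ms=72/7b +413.081ms=4/7b
17) 7848.537ms=76/7b +413.081ms=4/7b
18) 8261.618ms=80/7b +413.081ms=4/7b
Σ=12b of 12 (83bpm 4/4) — PASS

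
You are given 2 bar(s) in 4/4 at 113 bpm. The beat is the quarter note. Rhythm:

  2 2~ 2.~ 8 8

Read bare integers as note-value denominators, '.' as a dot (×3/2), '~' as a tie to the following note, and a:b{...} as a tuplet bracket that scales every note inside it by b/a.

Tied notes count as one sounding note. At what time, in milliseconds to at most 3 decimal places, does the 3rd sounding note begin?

note 3 onset = 15/2b = 3982.301ms

1. 0.0ms @ 0 + 1061.947ms (2)
2. 1061.947ms @ 2 + 2920.354ms (11/2)
3. 3982.301ms @ 15/2 + 265.487ms (1/2)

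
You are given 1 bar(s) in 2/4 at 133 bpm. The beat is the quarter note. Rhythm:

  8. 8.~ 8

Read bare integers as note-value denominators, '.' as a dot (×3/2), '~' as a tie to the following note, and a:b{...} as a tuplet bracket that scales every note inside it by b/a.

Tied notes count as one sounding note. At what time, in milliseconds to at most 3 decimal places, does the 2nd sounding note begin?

note 2 onset = 3/4b = 338.346ms

1. 0.0ms @ 0 + 338.346ms (3/4)
2. 338.346ms @ 3/4 + 563.91ms (5/4)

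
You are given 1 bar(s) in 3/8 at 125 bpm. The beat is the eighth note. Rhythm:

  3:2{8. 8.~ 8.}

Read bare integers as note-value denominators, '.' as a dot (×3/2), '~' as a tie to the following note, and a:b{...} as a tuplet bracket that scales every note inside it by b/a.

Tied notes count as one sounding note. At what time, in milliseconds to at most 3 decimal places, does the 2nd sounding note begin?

note 2 onset = 1b = 480.0ms

1. 0.0ms @ 0 + 480.0ms (1)
2. 480.0ms @ 1 + 960.0ms (2)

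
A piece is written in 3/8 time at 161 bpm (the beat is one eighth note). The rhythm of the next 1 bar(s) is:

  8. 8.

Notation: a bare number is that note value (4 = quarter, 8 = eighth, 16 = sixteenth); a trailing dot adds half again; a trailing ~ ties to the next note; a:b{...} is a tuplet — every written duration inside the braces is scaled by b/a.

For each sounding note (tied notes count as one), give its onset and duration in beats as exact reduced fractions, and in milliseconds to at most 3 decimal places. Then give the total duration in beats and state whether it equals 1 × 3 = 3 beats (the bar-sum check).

1) 0.0ms=0b +559.006ms=3/2b
2) 559.006ms=3/2b +559.006ms=3/2b
Σ=3b of 3 (161bpm 3/8) — PASS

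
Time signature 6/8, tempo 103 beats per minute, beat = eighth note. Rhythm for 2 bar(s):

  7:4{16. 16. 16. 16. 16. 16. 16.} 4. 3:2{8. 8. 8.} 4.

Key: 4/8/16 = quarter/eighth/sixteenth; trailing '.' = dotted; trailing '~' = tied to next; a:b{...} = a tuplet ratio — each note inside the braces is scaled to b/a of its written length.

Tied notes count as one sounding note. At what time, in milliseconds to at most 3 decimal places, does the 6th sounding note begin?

1. 0.0ms @ 0 + 249.653ms (3/7)
2. 249.653ms @ 3/7 + 249.653ms (3/7)
3. 499.307ms @ 6/7 + 249.653ms (3/7)
4. 748.96ms @ 9/7 + 249.653ms (3/7)
5. 998.613ms @ 12/7 + 249.653ms (3/7)
6. 1248.266ms @ 15/7 + 249.653ms (3/7)
7. 1497.92ms @ 18/7 + 249.653ms (3/7)
8. 1747.573ms @ 3 + 1747.573ms (3)
9. 3495.146ms @ 6 + 582.524ms (1)
10. 4077.67ms @ 7 + 582.524ms (1)
11. 4660.194ms @ 8 + 582.524ms (1)
12. 5242.718ms @ 9 + 1747.573ms (3)

note 6 onset = 15/7b = 1248.266ms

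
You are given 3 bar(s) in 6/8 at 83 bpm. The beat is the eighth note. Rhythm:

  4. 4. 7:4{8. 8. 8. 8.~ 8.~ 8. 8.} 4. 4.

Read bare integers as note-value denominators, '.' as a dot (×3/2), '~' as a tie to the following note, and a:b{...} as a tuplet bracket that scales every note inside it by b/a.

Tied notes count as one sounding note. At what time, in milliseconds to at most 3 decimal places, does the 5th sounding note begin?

note 5 onset = 54/7b = 5576.592ms

1. 0.0ms @ 0 + 2168.675ms (3)
2. 2168.675ms @ 3 + 2168.675ms (3)
3. 4337.349ms @ 6 + 619.621ms (6/7)
4. 4956.971ms @ 48/7 + 619.621ms (6/7)
5. 5576.592ms @ 54/7 + 619.621ms (6/7)
6. 6196.213ms @ 60/7 + 1858.864ms (18/7)
7. 8055.077ms @ 78/7 + 619.621ms (6/7)
8. 8674.699ms @ 12 + 2168.675ms (3)
9. 10843.373ms @ 15 + 2168.675ms (3)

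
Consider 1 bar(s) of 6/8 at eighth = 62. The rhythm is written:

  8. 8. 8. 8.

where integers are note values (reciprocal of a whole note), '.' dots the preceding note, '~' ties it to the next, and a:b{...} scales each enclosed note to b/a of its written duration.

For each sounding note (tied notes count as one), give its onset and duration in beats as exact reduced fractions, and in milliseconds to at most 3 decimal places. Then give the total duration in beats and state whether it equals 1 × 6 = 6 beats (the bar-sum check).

1) 0.0ms=0b +1451.613ms=3/2b
2) 1451.613ms=3/2b +1451.613ms=3/2b
3) 2903.226ms=3b +1451.613ms=3/2b
4) 4354.839ms=9/2b +1451.613ms=3/2b
Σ=6b of 6 (62bpm 6/8) — PASS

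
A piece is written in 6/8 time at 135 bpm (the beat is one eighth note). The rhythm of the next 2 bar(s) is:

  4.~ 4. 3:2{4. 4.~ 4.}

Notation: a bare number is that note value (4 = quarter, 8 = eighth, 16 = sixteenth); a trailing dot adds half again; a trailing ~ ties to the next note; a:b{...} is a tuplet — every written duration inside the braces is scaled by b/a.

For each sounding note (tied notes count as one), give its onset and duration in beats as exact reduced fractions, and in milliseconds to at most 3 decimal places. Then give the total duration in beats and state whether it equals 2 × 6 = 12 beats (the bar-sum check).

1) 0.0ms=0b +2666.667ms=6b
2) 2666.667ms=6b +888.889ms=2b
3) 3555.556ms=8b +1777.778ms=4b
Σ=12b of 12 (135bpm 6/8) — PASS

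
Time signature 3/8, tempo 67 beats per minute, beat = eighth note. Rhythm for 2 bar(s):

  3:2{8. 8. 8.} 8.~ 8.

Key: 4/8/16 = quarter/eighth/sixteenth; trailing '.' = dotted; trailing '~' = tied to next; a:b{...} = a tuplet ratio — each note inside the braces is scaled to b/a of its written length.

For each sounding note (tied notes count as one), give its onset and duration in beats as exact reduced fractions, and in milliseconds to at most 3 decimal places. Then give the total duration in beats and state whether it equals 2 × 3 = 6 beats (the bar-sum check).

1) 0.0ms=0b +895.522ms=1b
2) 895.522ms=1b +895.522ms=1b
3) 1791.045ms=2b +895.522ms=1b
4) 2686.567ms=3b +2686.567ms=3b
Σ=6b of 6 (67bpm 3/8) — PASS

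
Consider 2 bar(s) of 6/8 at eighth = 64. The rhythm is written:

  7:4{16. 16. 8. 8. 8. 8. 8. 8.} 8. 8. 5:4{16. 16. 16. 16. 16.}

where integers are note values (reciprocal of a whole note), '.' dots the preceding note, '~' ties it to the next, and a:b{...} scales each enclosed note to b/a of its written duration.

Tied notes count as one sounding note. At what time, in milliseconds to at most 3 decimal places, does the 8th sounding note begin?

1. 0.0ms @ 0 + 401.786ms (3/7)
2. 401.786ms @ 3/7 + 401.786ms (3/7)
3. 803.571ms @ 6/7 + 803.571ms (6/7)
4. 1607.143ms @ 12/7 + 803.571ms (6/7)
5. 2410.714ms @ 18/7 + 803.571ms (6/7)
6. 3214.286ms @ 24/7 + 803.571ms (6/7)
7. 4017.857ms @ 30/7 + 803.571ms (6/7)
8. 4821.429ms @ 36/7 + 803.571ms (6/7)
9. 5625.0ms @ 6 + 1406.25ms (3/2)
10. 7031.25ms @ 15/2 + 1406.25ms (3/2)
11. 8437.5ms @ 9 + 562.5ms (3/5)
12. 9000.0ms @ 48/5 + 562.5ms (3/5)
13. 9562.5ms @ 51/5 + 562.5ms (3/5)
14. 10125.0ms @ 54/5 + 562.5ms (3/5)
15. 10687.5ms @ 57/5 + 562.5ms (3/5)

note 8 onset = 36/7b = 4821.429ms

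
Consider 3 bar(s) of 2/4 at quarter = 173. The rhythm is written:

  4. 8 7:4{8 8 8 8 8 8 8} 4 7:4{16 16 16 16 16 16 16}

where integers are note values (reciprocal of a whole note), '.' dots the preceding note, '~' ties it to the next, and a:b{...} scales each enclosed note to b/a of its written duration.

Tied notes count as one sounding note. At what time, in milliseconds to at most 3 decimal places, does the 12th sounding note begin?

1. 0.0ms @ 0 + 520.231ms (3/2)
2. 520.231ms @ 3/2 + 173.41ms (1/2)
3. 693.642ms @ 2 + 99.092ms (2/7)
4. 792.733ms @ 16/7 + 99.092ms (2/7)
5. 891.825ms @ 18/7 + 99.092ms (2/7)
6. 990.917ms @ 20/7 + 99.092ms (2/7)
7. 1090.008ms @ 22/7 + 99.092ms (2/7)
8. 1189.1ms @ 24/7 + 99.092ms (2/7)
9. 1288.192ms @ 26/7 + 99.092ms (2/7)
10. 1387.283ms @ 4 + 346.821ms (1)
11. 1734.104ms @ 5 + 49.546ms (1/7)
12. 1783.65ms @ 36/7 + 49.546ms (1/7)
13. 1833.196ms @ 37/7 + 49.546ms (1/7)
14. 1882.742ms @ 38/7 + 49.546ms (1/7)
15. 1932.287ms @ 39/7 + 49.546ms (1/7)
16. 1981.833ms @ 40/7 + 49.546ms (1/7)
17. 2031.379ms @ 41/7 + 49.546ms (1/7)

note 12 onset = 36/7b = 1783.65ms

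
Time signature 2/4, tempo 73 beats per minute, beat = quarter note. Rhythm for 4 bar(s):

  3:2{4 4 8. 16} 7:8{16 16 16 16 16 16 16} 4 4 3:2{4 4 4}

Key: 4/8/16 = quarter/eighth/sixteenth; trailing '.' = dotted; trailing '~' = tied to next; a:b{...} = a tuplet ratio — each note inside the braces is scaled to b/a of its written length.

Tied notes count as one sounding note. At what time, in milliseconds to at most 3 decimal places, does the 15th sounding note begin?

1. 0.0ms @ 0 + 547.945ms (2/3)
2. 547.945ms @ 2/3 + 547.945ms (2/3)
3. 1095.89ms @ 4/3 + 410.959ms (1/2)
4. 1506.849ms @ 11/6 + 136.986ms (1/6)
5. 1643.836ms @ 2 + 234.834ms (2/7)
6. 1878.669ms @ 16/7 + 234.834ms (2/7)
7. 2113.503ms @ 18/7 + 234.834ms (2/7)
8. 2348.337ms @ 20/7 + 234.834ms (2/7)
9. 2583.17ms @ 22/7 + 234.834ms (2/7)
10. 2818.004ms @ 24/7 + 234.834ms (2/7)
11. 3052.838ms @ 26/7 + 234.834ms (2/7)
12. 3287.671ms @ 4 + 821.918ms (1)
13. 4109.589ms @ 5 + 821.918ms (1)
14. 4931.507ms @ 6 + 547.945ms (2/3)
15. 5479.452ms @ 20/3 + 547.945ms (2/3)
16. 6027.397ms @ 22/3 + 547.945ms (2/3)

note 15 onset = 20/3b = 5479.452ms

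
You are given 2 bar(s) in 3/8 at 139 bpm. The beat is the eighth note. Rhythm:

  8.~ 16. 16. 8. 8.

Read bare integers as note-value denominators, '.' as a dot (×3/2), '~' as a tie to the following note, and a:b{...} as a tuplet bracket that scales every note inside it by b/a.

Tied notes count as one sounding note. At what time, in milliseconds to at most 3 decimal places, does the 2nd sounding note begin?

1. 0.0ms @ 0 + 971.223ms (9/4)
2. 971.223ms @ 9/4 + 323.741ms (3/4)
3. 1294.964ms @ 3 + 647.482ms (3/2)
4. 1942.446ms @ 9/2 + 647.482ms (3/2)

note 2 onset = 9/4b = 971.223ms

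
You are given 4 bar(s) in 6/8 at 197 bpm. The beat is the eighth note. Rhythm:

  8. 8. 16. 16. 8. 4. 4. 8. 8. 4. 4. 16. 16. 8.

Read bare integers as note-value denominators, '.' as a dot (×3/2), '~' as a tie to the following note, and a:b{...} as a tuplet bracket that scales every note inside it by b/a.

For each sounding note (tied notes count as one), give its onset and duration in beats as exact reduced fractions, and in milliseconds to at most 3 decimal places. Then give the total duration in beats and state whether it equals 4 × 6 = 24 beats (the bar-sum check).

1) 0.0ms=0b +456.853ms=3/2b
2) 456.853ms=3/2b +456.853ms=3/2b
3) 913.706ms=3b +228.426ms=3/4b
4) 1142.132ms=15/4b +228.426ms=3/4b
5) 1370.558ms=9/2b +456.853ms=3/2b
6) 1827.411ms=6b +913.706ms=3b
7) 2741.117ms=9b +913.706ms=3b
8) 3654.822ms=12b +456.853ms=3/2b
9) 4111.675ms=27/2b +456.853ms=3/2b
10) 4568.528ms=15b +913.706ms=3b
11) 5482.234ms=18b +913.706ms=3b
12) 6395.939ms=21b +228.426ms=3/4b
13) 6624.365ms=87/4b +228.426ms=3/4b
14) 6852.792ms=45/2b +456.853ms=3/2b
Σ=24b of 24 (197bpm 6/8) — PASS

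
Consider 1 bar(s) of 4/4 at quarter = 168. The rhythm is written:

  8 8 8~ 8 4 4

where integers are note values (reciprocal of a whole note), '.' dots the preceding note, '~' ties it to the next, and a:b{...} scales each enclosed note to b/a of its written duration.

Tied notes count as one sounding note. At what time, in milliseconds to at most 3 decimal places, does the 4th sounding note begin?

1. 0.0ms @ 0 + 178.571ms (1/2)
2. 178.571ms @ 1/2 + 178.571ms (1/2)
3. 357.143ms @ 1 + 357.143ms (1)
4. 714.286ms @ 2 + 357.143ms (1)
5. 1071.429ms @ 3 + 357.143ms (1)

note 4 onset = 2b = 714.286ms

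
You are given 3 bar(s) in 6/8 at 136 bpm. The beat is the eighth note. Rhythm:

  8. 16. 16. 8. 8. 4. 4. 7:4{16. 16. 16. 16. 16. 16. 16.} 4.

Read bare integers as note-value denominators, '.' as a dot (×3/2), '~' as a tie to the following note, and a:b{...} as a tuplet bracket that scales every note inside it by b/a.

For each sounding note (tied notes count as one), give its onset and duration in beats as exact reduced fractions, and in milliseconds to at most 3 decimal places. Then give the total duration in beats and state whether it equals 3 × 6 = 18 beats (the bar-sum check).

1) 0.0ms=0b +661.765ms=3/2b
2) 661.765ms=3/2b +330.882ms=3/4b
3) 992.647ms=9/4b +330.882ms=3/4b
4) 1323.529ms=3b +661.765ms=3/2b
5) 1985.294ms=9/2b +661.765ms=3/2b
6) 2647.059ms=6b +1323.529ms=3b
7) 3970.588ms=9b +1323.529ms=3b
8) 5294.118ms=12b +189.076ms=3/7b
9) 5483.193ms=87/7b +189.076ms=3/7b
10) 5672.269ms=90/7b +189.076ms=3/7b
11) 5861.345ms=93/7b +189.076ms=3/7b
12) 6050.42ms=96/7b +189.076ms=3/7b
13) 6239.496ms=99/7b +189.076ms=3/7b
14) 6428.571ms=102/7b +189.076ms=3/7b
15) 6617.647ms=15b +1323.529ms=3b
Σ=18b of 18 (136bpm 6/8) — PASS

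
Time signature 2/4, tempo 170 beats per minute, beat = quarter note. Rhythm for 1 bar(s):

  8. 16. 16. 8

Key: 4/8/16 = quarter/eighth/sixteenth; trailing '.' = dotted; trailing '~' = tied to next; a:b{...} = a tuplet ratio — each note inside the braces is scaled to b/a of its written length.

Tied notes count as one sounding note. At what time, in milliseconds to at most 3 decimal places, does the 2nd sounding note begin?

note 2 onset = 3/4b = 264.706ms

1. 0.0ms @ 0 + 264.706ms (3/4)
2. 264.706ms @ 3/4 + 132.353ms (3/8)
3. 397.059ms @ 9/8 + 132.353ms (3/8)
4. 529.412ms @ 3/2 + 176.471ms (1/2)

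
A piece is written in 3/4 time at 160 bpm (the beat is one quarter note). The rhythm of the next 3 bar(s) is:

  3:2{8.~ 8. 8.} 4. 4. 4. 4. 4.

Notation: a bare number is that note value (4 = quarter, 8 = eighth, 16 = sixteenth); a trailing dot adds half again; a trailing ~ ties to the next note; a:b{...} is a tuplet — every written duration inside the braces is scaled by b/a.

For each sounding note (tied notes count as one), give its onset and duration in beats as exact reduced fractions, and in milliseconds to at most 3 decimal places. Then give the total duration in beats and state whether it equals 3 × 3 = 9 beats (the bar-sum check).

1) 0.0ms=0b +375.0ms=1b
2) 375.0ms=1b +187.5ms=1/2b
3) 562.5ms=3/2b +562.5ms=3/2b
4) 1125.0ms=3b +562.5ms=3/2b
5) 1687.5ms=9/2b +562.5ms=3/2b
6) 2250.0ms=6b +562.5ms=3/2b
7) 2812.5ms=15/2b +562.5ms=3/2b
Σ=9b of 9 (160bpm 3/4) — PASS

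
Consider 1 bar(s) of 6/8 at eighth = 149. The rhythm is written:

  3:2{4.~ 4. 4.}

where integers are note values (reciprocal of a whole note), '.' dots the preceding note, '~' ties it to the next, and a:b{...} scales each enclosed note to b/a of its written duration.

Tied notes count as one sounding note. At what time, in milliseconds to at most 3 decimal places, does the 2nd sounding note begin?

1. 0.0ms @ 0 + 1610.738ms (4)
2. 1610.738ms @ 4 + 805.369ms (2)

note 2 onset = 4b = 1610.738ms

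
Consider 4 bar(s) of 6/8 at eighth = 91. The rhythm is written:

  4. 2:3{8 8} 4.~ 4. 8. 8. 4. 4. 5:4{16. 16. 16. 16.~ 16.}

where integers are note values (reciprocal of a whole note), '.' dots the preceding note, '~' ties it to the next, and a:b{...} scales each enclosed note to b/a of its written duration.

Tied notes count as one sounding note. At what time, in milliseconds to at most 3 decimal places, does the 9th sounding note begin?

1. 0.0ms @ 0 + 1978.022ms (3)
2. 1978.022ms @ 3 + 989.011ms (3/2)
3. 2967.033ms @ 9/2 + 989.011ms (3/2)
4. 3956.044ms @ 6 + 3956.044ms (6)
5. 7912.088ms @ 12 + 989.011ms (3/2)
6. 8901.099ms @ 27/2 + 989.011ms (3/2)
7. 9890.11ms @ 15 + 1978.022ms (3)
8. 11868.132ms @ 18 + 1978.022ms (3)
9. 13846.154ms @ 21 + 395.604ms (3/5)
10. 14241.758ms @ 108/5 + 395.604ms (3/5)
11. 14637.363ms @ 111/5 + 395.604ms (3/5)
12. 15032.967ms @ 114/5 + 791.209ms (6/5)

note 9 onset = 21b = 13846.154ms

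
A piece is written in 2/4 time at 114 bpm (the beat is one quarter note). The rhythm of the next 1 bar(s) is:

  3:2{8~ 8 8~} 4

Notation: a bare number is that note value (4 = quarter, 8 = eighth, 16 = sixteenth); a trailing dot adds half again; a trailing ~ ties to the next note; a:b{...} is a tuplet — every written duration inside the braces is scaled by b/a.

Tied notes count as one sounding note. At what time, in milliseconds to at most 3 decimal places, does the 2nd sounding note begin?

1. 0.0ms @ 0 + 350.877ms (2/3)
2. 350.877ms @ 2/3 + 701.754ms (4/3)

note 2 onset = 2/3b = 350.877ms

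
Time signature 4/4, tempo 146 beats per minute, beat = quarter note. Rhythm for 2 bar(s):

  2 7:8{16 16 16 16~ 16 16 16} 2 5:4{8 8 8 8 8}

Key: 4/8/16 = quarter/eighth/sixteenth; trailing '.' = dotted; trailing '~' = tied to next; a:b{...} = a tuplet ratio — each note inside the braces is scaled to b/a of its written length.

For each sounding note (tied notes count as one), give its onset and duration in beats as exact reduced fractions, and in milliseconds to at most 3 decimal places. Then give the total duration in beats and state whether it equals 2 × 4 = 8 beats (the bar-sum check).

1) 0.0ms=0b +821.918ms=2b
2) 821.918ms=2b +117.417ms=2/7b
3) 939.335ms=16/7b +117.417ms=2/7b
4) 1056.751ms=18/7b +117.417ms=2/7b
5) 1174.168ms=20/7b +234.834ms=4/7b
6) 1409.002ms=24/7b +117.417ms=2/7b
7) 1526.419ms=26/7b +117.417ms=2/7b
8) 1643.836ms=4b +821.918ms=2b
9) 2465.753ms=6b +164.384ms=2/5b
10) 2630.137ms=32/5b +164.384ms=2/5b
11) 2794.521ms=34/5b +164.384ms=2/5b
12) 2958.904ms=36/5b +164.384ms=2/5b
13) 3123.288ms=38/5b +164.384ms=2/5b
Σ=8b of 8 (146bpm 4/4) — PASS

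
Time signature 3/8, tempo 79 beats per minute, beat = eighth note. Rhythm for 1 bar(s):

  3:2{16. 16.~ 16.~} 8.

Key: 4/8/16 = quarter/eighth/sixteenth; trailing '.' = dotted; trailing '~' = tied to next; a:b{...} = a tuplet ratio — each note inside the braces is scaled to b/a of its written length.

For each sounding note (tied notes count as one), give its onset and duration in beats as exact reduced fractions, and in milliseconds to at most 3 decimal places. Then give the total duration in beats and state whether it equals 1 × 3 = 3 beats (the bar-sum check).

1) 0.0ms=0b +379.747ms=1/2b
2) 379.747ms=1/2b +1898.734ms=5/2b
Σ=3b of 3 (79bpm 3/8) — PASS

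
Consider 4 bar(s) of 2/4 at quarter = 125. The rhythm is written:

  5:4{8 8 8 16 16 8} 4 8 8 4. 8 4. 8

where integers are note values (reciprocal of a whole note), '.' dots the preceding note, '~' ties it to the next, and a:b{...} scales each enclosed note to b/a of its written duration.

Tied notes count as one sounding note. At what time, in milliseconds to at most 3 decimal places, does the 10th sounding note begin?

1. 0.0ms @ 0 + 192.0ms (2/5)
2. 192.0ms @ 2/5 + 192.0ms (2/5)
3. 384.0ms @ 4/5 + 192.0ms (2/5)
4. 576.0ms @ 6/5 + 96.0ms (1/5)
5. 672.0ms @ 7/5 + 96.0ms (1/5)
6. 768.0ms @ 8/5 + 192.0ms (2/5)
7. 960.0ms @ 2 + 480.0ms (1)
8. 1440.0ms @ 3 + 240.0ms (1/2)
9. 1680.0ms @ 7/2 + 240.0ms (1/2)
10. 1920.0ms @ 4 + 720.0ms (3/2)
11. 2640.0ms @ 11/2 + 240.0ms (1/2)
12. 2880.0ms @ 6 + 720.0ms (3/2)
13. 3600.0ms @ 15/2 + 240.0ms (1/2)

note 10 onset = 4b = 1920.0ms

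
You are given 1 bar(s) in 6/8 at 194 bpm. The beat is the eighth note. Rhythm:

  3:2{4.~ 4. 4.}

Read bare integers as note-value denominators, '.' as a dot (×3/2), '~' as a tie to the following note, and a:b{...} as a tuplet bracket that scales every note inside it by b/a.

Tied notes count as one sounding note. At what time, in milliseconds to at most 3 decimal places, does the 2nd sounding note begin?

note 2 onset = 4b = 1237.113ms

1. 0.0ms @ 0 + 1237.113ms (4)
2. 1237.113ms @ 4 + 618.557ms (2)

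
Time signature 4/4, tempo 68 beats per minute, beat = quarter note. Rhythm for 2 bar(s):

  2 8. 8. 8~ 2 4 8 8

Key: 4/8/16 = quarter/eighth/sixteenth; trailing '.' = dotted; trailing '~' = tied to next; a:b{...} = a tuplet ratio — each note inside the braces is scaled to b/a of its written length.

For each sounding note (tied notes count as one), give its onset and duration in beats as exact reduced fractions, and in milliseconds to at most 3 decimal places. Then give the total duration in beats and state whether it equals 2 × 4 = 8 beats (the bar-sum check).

1) 0.0ms=0b +1764.706ms=2b
2) 1764.706ms=2b +661.765ms=3/4b
3) 2426.471ms=11/4b +661.765ms=3/4b
4) 3088.235ms=7/2b +2205.882ms=5/2b
5) 5294.118ms=6b +882.353ms=1b
6) 6176.471ms=7b +441.176ms=1/2b
7) 6617.647ms=15/2b +441.176ms=1/2b
Σ=8b of 8 (68bpm 4/4) — PASS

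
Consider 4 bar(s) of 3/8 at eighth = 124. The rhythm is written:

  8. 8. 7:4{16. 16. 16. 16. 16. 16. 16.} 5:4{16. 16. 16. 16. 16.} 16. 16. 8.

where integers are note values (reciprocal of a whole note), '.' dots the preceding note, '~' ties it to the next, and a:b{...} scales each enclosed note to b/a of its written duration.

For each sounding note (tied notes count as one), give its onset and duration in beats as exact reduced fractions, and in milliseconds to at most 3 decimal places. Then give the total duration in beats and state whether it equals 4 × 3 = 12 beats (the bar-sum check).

1) 0.0ms=0b +725.806ms=3/2b
2) 725.806ms=3/2b +725.806ms=3/2b
3) 1451.613ms=3b +207.373ms=3/7b
4) 1658.986ms=24/7b +207.373ms=3/7b
5) 1866.359ms=27/7b +207.373ms=3/7b
6) 2073.733ms=30/7b +207.373ms=3/7b
7) 2281.106ms=33/7b +207.373ms=3/7b
8) 2488.479ms=36/7b +207.373ms=3/7b
9) 2695.853ms=39/7b +207.373ms=3/7b
10) 2903.226ms=6b +290.323ms=3/5b
11) 3193.548ms=33/5b +290.323ms=3/5b
12) 3483.871ms=36/5b +290.323ms=3/5b
13) 3774.194ms=39/5b +290.323ms=3/5b
14) 4064.516ms=42/5b +290.323ms=3/5b
15) 4354.839ms=9b +362.903ms=3/4b
16) 4717.742ms=39/4b +362.903ms=3/4b
17) 5080.645ms=21/2b +725.806ms=3/2b
Σ=12b of 12 (124bpm 3/8) — PASS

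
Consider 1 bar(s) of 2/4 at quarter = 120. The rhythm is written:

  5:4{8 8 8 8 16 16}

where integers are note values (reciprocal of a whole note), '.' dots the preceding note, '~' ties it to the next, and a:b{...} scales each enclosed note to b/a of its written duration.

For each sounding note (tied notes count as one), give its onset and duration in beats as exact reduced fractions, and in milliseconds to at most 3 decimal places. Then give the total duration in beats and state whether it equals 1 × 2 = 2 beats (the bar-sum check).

1) 0.0ms=0b +200.0ms=2/5b
2) 200.0ms=2/5b +200.0ms=2/5b
3) 400.0ms=4/5b +200.0ms=2/5b
4) 600.0ms=6/5b +200.0ms=2/5b
5) 800.0ms=8/5b +100.0ms=1/5b
6) 900.0ms=9/5b +100.0ms=1/5b
Σ=2b of 2 (120bpm 2/4) — PASS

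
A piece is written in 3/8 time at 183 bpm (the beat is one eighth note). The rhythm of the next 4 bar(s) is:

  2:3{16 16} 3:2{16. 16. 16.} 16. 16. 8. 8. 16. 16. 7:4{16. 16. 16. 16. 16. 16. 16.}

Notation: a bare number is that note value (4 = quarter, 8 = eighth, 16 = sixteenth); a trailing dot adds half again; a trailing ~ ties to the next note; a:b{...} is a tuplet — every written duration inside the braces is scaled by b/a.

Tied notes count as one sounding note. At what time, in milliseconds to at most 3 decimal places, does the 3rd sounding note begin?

note 3 onset = 3/2b = 491.803ms

1. 0.0ms @ 0 + 245.902ms (3/4)
2. 245.902ms @ 3/4 + 245.902ms (3/4)
3. 491.803ms @ 3/2 + 163.934ms (1/2)
4. 655.738ms @ 2 + 163.934ms (1/2)
5. 819.672ms @ 5/2 + 163.934ms (1/2)
6. 983.607ms @ 3 + 245.902ms (3/4)
7. 1229.508ms @ 15/4 + 245.902ms (3/4)
8. 1475.41ms @ 9/2 + 491.803ms (3/2)
9. 1967.213ms @ 6 + 491.803ms (3/2)
10. 2459.016ms @ 15/2 + 245.902ms (3/4)
11. 2704.918ms @ 33/4 + 245.902ms (3/4)
12. 2950.82ms @ 9 + 140.515ms (3/7)
13. 3091.335ms @ 66/7 + 140.515ms (3/7)
14. 3231.85ms @ 69/7 + 140.515ms (3/7)
15. 3372.365ms @ 72/7 + 140.515ms (3/7)
16. 3512.881ms @ 75/7 + 140.515ms (3/7)
17. 3653.396ms @ 78/7 + 140.515ms (3/7)
18. 3793.911ms @ 81/7 + 140.515ms (3/7)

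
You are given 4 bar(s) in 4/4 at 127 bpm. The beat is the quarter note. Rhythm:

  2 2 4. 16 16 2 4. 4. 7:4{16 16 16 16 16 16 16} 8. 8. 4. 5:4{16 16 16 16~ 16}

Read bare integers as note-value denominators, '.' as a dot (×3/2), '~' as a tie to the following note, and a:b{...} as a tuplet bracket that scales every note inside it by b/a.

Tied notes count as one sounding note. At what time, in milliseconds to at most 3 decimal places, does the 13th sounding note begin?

note 13 onset = 81/7b = 5466.817ms

1. 0.0ms @ 0 + 944.882ms (2)
2. 944.882ms @ 2 + 944.882ms (2)
3. 1889.764ms @ 4 + 708.661ms (3/2)
4. 2598.425ms @ 11/2 + 118.11ms (1/4)
5. 2716.535ms @ 23/4 + 118.11ms (1/4)
6. 2834.646ms @ 6 + 944.882ms (2)
7. 3779.528ms @ 8 + 708.661ms (3/2)
8. 4488.189ms @ 19/2 + 708.661ms (3/2)
9. 5196.85ms @ 11 + 67.492ms (1/7)
10. 5264.342ms @ 78/7 + 67.492ms (1/7)
11. 5331.834ms @ 79/7 + 67.492ms (1/7)
12. 5399.325ms @ 80/7 + 67.492ms (1/7)
13. 5466.817ms @ 81/7 + 67.492ms (1/7)
14. 5534.308ms @ 82/7 + 67.492ms (1/7)
15. 5601.8ms @ 83/7 + 67.492ms (1/7)
16. 5669.291ms @ 12 + 354.331ms (3/4)
17. 6023.622ms @ 51/4 + 354.331ms (3/4)
18. 6377.953ms @ 27/2 + 708.661ms (3/2)
19. 7086.614ms @ 15 + 94.488ms (1/5)
20. 7181.102ms @ 76/5 + 94.488ms (1/5)
21. 7275.591ms @ 77/5 + 94.488ms (1/5)
22. 7370.079ms @ 78/5 + 188.976ms (2/5)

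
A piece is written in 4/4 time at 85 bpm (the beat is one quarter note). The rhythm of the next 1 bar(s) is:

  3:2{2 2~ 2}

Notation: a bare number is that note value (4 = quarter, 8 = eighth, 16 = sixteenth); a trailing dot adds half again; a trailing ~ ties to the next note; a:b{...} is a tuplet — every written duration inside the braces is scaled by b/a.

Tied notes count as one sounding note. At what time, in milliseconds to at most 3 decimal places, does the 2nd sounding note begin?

1. 0.0ms @ 0 + 941.176ms (4/3)
2. 941.176ms @ 4/3 + 1882.353ms (8/3)

note 2 onset = 4/3b = 941.176ms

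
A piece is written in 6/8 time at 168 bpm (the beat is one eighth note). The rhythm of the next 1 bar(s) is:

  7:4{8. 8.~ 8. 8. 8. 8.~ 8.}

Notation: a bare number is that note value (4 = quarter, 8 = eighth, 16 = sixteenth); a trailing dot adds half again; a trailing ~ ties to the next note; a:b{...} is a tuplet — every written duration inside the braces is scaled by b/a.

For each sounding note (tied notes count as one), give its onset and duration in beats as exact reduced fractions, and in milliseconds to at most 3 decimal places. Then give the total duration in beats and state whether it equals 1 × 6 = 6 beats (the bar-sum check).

1) 0.0ms=0b +306.122ms=6/7b
2) 306.122ms=6/7b +612.245ms=12/7b
3) 918.367ms=18/7b +306.122ms=6/7b
4) 1224.49ms=24/7b +306.122ms=6/7b
5) 1530.612ms=30/7b +612.245ms=12/7b
Σ=6b of 6 (168bpm 6/8) — PASS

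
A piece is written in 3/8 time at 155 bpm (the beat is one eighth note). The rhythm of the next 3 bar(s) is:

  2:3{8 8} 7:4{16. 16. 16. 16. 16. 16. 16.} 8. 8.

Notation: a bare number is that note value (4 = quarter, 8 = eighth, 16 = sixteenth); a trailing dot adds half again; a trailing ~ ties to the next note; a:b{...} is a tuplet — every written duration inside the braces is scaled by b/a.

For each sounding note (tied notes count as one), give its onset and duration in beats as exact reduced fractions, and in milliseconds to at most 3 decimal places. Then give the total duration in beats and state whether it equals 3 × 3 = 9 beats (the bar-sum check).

1) 0.0ms=0b +580.645ms=3/2b
2) 580.645ms=3/2b +580.645ms=3/2b
3) 1161.29ms=3b +165.899ms=3/7b
4) 1327.189ms=24/7b +165.899ms=3/7b
5) 1493.088ms=27/7b +165.899ms=3/7b
6) 1658.986ms=30/7b +165.899ms=3/7b
7) 1824.885ms=33/7b +165.899ms=3/7b
8) 1990.783ms=36/7b +165.899ms=3/7b
9) 2156.682ms=39/7b +165.899ms=3/7b
10) 2322.581ms=6b +580.645ms=3/2b
11) 2903.226ms=15/2b +580.645ms=3/2b
Σ=9b of 9 (155bpm 3/8) — PASS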